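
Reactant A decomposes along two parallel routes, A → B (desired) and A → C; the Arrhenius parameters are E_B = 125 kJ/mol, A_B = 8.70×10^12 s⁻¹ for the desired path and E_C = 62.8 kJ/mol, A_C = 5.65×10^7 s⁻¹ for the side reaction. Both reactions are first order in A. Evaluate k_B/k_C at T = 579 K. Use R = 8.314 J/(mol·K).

0.377

Since both paths have the same order in A, the concentration cancels and S_{B/C} = k_B/k_C = (A_B/A_C)·exp[(E_C−E_B)/(RT)].
(E_C−E_B)/(RT) = (62.8−125)×10³/(8.314×579) = -62200/4814 = -12.92.
k_B/k_C = (8.70×10^12/5.65×10^7)·exp(-12.92) = 1.540×10^5 × 2.446×10^-6 = 0.377.
Since E_B > E_C, raising the temperature improves selectivity toward B.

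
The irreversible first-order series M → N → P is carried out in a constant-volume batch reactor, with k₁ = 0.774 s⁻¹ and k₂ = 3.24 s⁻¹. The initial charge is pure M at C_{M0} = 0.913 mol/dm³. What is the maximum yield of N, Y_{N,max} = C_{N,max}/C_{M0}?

Evaluating C_N at t_opt = ln(k₂/k₁)/(k₂−k₁) gives C_{N,max}/C_{M0} = (k₁/k₂)^[k₂/(k₂−k₁)].
= (0.774/3.24)^(3.24/(3.24−0.774)) = (0.2389)^(1.314) = 0.1524.

0.152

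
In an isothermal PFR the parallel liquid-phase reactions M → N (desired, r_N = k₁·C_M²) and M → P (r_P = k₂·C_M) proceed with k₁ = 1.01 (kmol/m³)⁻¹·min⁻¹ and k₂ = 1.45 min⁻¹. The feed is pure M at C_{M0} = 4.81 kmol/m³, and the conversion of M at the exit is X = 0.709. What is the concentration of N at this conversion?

C_M = C_{M0}(1−X) = 1.400 kmol/m³.
Along a PFR/batch, dC_P/dC_M = −r_P/(r_N+r_P) = −k₂/(k₂+k₁·C_M).
Integrating from C_{M0} to C_M: C_P = (1.45/1.01)·ln[(1.45+1.01·4.81)/(1.45+1.01·1.40)] = 1.436·ln(6.308/2.864) = 1.134 kmol/m³.
Then C_N = (C_{M0}−C_M) − C_P = 3.410 − 1.134 = 2.277 kmol/m³.

2.28 kmol/m³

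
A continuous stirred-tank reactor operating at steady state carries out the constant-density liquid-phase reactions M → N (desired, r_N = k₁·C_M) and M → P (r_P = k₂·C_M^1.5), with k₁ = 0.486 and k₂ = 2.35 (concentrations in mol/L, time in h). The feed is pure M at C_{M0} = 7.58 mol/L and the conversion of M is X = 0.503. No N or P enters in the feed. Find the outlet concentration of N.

Exit C_M = C_{M0}(1−X) = 7.58×0.497 = 3.767 mol/L.
In a CSTR the entire volume is at exit conditions, so r_N = 0.486×3.767 = 1.831 and r_P = 2.35×3.767^1.5 = 17.18.
Fraction of consumed M going to N: r_N/(r_N+r_P) = 0.09629.
C_N = 0.09629·C_{M0}·X = 0.09629×7.58×0.503 = 0.367 mol/L.

0.367 mol/L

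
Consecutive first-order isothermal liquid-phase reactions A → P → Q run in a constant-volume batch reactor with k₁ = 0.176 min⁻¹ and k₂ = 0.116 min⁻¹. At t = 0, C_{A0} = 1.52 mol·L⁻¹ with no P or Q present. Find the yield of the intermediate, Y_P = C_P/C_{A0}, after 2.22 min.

The intermediate concentration in a first-order A→B→C sequence is C_P = k₁C_{A0}(e^(−k₁t) − e^(−k₂t))/(k₂−k₁).
e^(−k₁t) = e^(−0.176×2.22) = e^(−0.3907) = 0.6766; e^(−k₂t) = e^(−0.2575) = 0.7730.
C_P = 0.176×1.52/(0.116−0.176) × (0.6766−0.7730) = (-4.459)×(-0.09640) = 0.4298 mol·L⁻¹.
Y_P = C_P/C_{A0} = 0.4298/1.52 = 0.283.

0.283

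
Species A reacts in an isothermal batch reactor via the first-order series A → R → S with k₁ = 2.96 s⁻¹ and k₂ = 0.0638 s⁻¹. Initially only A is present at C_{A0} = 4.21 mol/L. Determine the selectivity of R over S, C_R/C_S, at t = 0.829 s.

Solving the coupled first-order balances gives C_R(t) = [k₁/(k₂−k₁)]·C_{A0}·(e^(−k₁t) − e^(−k₂t)).
e^(−k₁t) = e^(−2.96×0.829) = e^(−2.454) = 0.08596; e^(−k₂t) = e^(−0.05289) = 0.9485.
C_R = 2.96×4.21/(0.0638−2.96) × (0.08596−0.9485) = (-4.303)×(-0.8625) = 3.711 mol/L.
C_A = C_{A0}e^(−k₁t) = 0.3619 mol/L, so C_S = C_{A0}−C_A−C_R = 0.1369 mol/L; C_R/C_S = 27.1.

27.1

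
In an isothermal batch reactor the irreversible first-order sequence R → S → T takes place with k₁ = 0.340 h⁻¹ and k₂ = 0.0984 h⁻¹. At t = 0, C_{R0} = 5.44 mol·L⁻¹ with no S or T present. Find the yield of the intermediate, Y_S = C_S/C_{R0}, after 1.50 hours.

Solving the coupled first-order balances gives C_S(t) = [k₁/(k₂−k₁)]·C_{R0}·(e^(−k₁t) − e^(−k₂t)).
e^(−k₁t) = e^(−0.340×1.50) = e^(−0.5100) = 0.6005; e^(−k₂t) = e^(−0.1476) = 0.8628.
C_S = 0.340×5.44/(0.0984−0.340) × (0.6005−0.8628) = (-7.656)×(-0.2623) = 2.008 mol·L⁻¹.
Y_S = C_S/C_{R0} = 2.008/5.44 = 0.369.

0.369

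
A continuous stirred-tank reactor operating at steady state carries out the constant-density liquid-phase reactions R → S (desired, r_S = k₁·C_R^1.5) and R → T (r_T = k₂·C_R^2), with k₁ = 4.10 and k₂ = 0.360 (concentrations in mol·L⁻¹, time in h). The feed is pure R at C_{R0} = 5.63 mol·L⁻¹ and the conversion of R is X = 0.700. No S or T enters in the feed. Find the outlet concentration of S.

Exit C_R = C_{R0}(1−X) = 5.63×0.300 = 1.689 mol·L⁻¹.
In a CSTR the entire volume is at exit conditions, so r_S = 4.10×1.689^1.5 = 9.000 and r_T = 0.360×1.689^2 = 1.027.
Fraction of consumed R going to S: r_S/(r_S+r_T) = 0.8976.
C_S = 0.8976·C_{R0}·X = 0.8976×5.63×0.700 = 3.54 mol·L⁻¹.

3.54 mol·L⁻¹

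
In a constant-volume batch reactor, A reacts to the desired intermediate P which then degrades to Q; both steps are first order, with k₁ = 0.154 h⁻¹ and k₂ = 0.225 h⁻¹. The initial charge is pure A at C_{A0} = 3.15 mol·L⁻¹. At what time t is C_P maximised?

5.34 h

The intermediate peaks when r₁ = r₂, i.e. k₁e^(−k₁t) = k₂e^(−k₂t), giving t_opt = ln(k₂/k₁)/(k₂−k₁).
= ln(0.225/0.154)/(0.225−0.154) = ln(1.461)/0.07100 = 0.3791/0.07100 = 5.34 h.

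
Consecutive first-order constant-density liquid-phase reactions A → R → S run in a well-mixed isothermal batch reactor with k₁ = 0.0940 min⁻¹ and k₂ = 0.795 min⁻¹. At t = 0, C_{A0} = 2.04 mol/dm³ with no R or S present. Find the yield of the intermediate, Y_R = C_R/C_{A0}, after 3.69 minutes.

For first-order series with pure A initially, C_R(t) = k₁C_{A0}/(k₂−k₁)·(e^(−k₁t) − e^(−k₂t)).
e^(−k₁t) = e^(−0.0940×3.69) = e^(−0.3469) = 0.7069; e^(−k₂t) = e^(−2.934) = 0.05321.
C_R = 0.0940×2.04/(0.795−0.0940) × (0.7069−0.05321) = 0.2736×0.6537 = 0.1788 mol/dm³.
Y_R = C_R/C_{A0} = 0.1788/2.04 = 0.0877.

0.0877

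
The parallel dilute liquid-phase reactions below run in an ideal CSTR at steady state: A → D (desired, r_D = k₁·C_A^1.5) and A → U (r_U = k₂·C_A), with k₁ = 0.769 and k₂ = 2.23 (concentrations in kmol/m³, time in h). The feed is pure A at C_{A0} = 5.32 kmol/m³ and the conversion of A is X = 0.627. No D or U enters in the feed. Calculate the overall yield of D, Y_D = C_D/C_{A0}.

Exit C_A = C_{A0}(1−X) = 5.32×0.373 = 1.984 kmol/m³.
Rates in a CSTR are evaluated at the outlet concentration: r_D = 0.769×1.984^1.5 = 2.150, r_U = 2.23×1.984 = 4.425.
Fraction of consumed A going to D: r_D/(r_D+r_U) = 0.3269.
C_D = 0.3269·C_{A0}·X = 0.3269×5.32×0.627 = 1.09 kmol/m³; Y_D = C_D/C_{A0} = 0.205.

0.205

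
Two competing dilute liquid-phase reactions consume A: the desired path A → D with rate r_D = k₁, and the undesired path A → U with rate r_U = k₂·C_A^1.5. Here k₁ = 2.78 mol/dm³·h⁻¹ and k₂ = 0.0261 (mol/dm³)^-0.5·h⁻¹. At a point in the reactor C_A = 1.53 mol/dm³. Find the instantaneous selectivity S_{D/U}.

S_{D/U} = r_D/r_U = (k₁)/(k₂·C_A^1.5) = (k₁/k₂)·C_A^-1.5.
= (2.78) / (0.0261×1.530^1.5) = 2.780/0.04939 = 56.3.
The undesired path is higher order in A, so low C_A (CSTR or dilute feed) favours D.

56.3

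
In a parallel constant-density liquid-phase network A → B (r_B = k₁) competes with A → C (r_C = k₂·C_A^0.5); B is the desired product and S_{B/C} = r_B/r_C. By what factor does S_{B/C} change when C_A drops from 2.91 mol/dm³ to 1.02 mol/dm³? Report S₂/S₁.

S_{B/C} = (k₁/k₂)·C_A^-0.5, so S₂/S₁ = (C_{A,2}/C_{A,1})^-0.5.
= (1.02/2.91)^(-0.5) = (0.3505)^(-0.5) = 1.69.
Selectivity toward B rises as C_A falls — low-concentration operation is favoured.

1.69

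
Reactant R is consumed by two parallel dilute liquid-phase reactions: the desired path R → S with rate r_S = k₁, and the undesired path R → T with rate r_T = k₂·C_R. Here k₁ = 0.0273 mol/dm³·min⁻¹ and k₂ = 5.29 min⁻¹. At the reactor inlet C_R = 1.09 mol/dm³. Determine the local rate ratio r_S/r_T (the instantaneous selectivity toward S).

0.00473

S_{S/T} = r_S/r_T = (k₁)/(k₂·C_R) = (k₁/k₂)·C_R⁻¹.
= (0.0273) / (5.29×1.090) = 0.02730/5.766 = 0.00473.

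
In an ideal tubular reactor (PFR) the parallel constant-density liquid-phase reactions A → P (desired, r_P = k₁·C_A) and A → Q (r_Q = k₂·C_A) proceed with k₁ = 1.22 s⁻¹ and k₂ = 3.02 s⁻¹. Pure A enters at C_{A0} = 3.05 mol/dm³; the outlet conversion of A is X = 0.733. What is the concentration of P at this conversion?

0.643 mol/dm³

C_A = C_{A0}(1−X) = 0.8144 mol/dm³.
Both paths are first order in A, so the instantaneous fraction to P is constant: dC_P/d(−C_A) = k₁/(k₁+k₂) = 0.2877.
C_P = 0.2877·(C_{A0}−C_A) = 0.2877×2.236 = 0.643 mol/dm³.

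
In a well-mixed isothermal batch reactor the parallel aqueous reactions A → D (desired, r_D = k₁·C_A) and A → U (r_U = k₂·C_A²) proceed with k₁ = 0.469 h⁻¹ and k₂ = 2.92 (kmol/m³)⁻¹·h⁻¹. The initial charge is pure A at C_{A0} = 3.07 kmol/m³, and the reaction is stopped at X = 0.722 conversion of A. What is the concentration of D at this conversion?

0.186 kmol/m³

C_A = C_{A0}(1−X) = 0.8535 kmol/m³.
Along a PFR/batch, dC_D/dC_A = −r_D/(r_D+r_U) = −k₁/(k₁+k₂·C_A).
Integrating from C_{A0} to C_A: C_D = (0.469/2.92)·ln[(0.469+2.92·3.07)/(0.469+2.92·0.853)] = 0.1606·ln(9.433/2.961) = 0.1861 kmol/m³.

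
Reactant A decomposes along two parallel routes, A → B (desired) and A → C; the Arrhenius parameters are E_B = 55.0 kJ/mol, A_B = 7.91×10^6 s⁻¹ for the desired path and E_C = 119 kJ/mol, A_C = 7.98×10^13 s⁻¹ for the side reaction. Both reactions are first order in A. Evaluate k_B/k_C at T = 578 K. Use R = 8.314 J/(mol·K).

0.0603

k_B/k_C = (A_B/A_C)·exp[−(E_B−E_C)/(RT)] = (A_B/A_C)·exp[(E_C−E_B)/(RT)].
(E_C−E_B)/(RT) = (119−55.0)×10³/(8.314×578) = 64000/4805 = 13.32.
k_B/k_C = (7.91×10^6/7.98×10^13)·exp(13.32) = 9.912×10^-8 × 6.081×10^5 = 0.0603.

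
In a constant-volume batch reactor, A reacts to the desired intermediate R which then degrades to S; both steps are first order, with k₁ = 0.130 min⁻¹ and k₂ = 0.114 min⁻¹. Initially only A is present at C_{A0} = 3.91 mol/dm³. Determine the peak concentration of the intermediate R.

1.53 mol/dm³

Evaluating C_R at t_opt = ln(k₂/k₁)/(k₂−k₁) gives C_{R,max}/C_{A0} = (k₁/k₂)^[k₂/(k₂−k₁)].
= (0.130/0.114)^(0.114/(0.114−0.130)) = (1.140)^(-7.125) = 0.3923.
C_{R,max} = 0.3923×3.91 = 1.53 mol/dm³.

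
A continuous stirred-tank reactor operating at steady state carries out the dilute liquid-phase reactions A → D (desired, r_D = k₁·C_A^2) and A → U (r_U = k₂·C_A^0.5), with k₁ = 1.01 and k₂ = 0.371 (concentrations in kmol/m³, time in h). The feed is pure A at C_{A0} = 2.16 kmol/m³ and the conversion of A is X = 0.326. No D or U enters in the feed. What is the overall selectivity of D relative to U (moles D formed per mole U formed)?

4.78

Exit C_A = C_{A0}(1−X) = 2.16×0.674 = 1.456 kmol/m³.
In a CSTR the entire volume is at exit conditions, so r_D = 1.01×1.456^2 = 2.141 and r_U = 0.371×1.456^0.5 = 0.4476.
Overall selectivity = C_D/C_U = r_Dτ/(r_Uτ) = r_D/r_U = 4.78.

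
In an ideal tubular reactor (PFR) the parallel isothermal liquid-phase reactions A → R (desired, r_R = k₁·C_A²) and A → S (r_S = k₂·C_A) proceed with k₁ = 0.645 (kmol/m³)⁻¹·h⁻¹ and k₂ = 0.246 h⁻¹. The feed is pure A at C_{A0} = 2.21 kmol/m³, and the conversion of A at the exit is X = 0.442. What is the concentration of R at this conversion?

C_A = C_{A0}(1−X) = 1.233 kmol/m³.
Along a PFR/batch, dC_S/dC_A = −r_S/(r_R+r_S) = −k₂/(k₂+k₁·C_A).
Integrating from C_{A0} to C_A: C_S = (0.246/0.645)·ln[(0.246+0.645·2.21)/(0.246+0.645·1.23)] = 0.3814·ln(1.671/1.041) = 0.1804 kmol/m³.
Then C_R = (C_{A0}−C_A) − C_S = 0.9768 − 0.1804 = 0.7964 kmol/m³.

0.796 kmol/m³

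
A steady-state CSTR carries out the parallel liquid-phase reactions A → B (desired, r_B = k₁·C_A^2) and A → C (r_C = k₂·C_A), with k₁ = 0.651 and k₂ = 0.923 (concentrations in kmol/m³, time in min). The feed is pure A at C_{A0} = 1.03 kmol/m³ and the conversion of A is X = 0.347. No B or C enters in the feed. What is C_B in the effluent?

Exit C_A = C_{A0}(1−X) = 1.03×0.653 = 0.6726 kmol/m³.
A CSTR operates uniformly at the exit composition, giving r_B = 0.2945 and r_C = 0.6208 (each k·C_A^n at C_A = 0.6726).
Fraction of consumed A going to B: r_B/(r_B+r_C) = 0.3218.
C_B = 0.3218·C_{A0}·X = 0.3218×1.03×0.347 = 0.115 kmol/m³.

0.115 kmol/m³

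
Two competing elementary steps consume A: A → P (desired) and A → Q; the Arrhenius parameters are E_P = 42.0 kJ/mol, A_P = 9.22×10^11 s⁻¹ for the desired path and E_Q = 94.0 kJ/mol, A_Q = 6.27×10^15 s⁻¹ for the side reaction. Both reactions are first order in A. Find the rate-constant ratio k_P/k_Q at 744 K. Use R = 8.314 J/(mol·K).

k_P/k_Q = (A_P/A_Q)·exp[−(E_P−E_Q)/(RT)] = (A_P/A_Q)·exp[(E_Q−E_P)/(RT)].
(E_Q−E_P)/(RT) = (94.0−42.0)×10³/(8.314×744) = 52000/6186 = 8.407.
k_P/k_Q = (9.22×10^11/6.27×10^15)·exp(8.407) = 1.470×10^-4 × 4477 = 0.658.
Since E_P < E_Q, lowering the temperature improves selectivity toward P.

0.658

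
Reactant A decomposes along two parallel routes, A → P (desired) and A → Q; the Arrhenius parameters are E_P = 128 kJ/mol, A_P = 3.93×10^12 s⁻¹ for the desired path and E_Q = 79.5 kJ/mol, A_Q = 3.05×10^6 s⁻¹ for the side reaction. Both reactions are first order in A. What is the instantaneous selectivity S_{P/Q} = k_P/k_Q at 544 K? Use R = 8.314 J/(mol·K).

28.4

Since both paths have the same order in A, the concentration cancels and S_{P/Q} = k_P/k_Q = (A_P/A_Q)·exp[(E_Q−E_P)/(RT)].
(E_Q−E_P)/(RT) = (79.5−128)×10³/(8.314×544) = -48500/4523 = -10.72.
k_P/k_Q = (3.93×10^12/3.05×10^6)·exp(-10.72) = 1.289×10^6 × 2.202×10^-5 = 28.4.
Since E_P > E_Q, raising the temperature improves selectivity toward P.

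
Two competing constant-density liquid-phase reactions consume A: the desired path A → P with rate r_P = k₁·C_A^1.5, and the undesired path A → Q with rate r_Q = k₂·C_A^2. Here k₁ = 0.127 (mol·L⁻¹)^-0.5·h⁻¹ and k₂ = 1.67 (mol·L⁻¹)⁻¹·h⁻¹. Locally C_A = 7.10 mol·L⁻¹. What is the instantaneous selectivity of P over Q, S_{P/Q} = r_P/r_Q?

S_{P/Q} = r_P/r_Q = (k₁·C_A^1.5)/(k₂·C_A^2) = (k₁/k₂)·C_A^-0.5.
= (0.127×7.100^1.5) / (1.67×7.100^2) = 2.403/84.18 = 0.0285.

0.0285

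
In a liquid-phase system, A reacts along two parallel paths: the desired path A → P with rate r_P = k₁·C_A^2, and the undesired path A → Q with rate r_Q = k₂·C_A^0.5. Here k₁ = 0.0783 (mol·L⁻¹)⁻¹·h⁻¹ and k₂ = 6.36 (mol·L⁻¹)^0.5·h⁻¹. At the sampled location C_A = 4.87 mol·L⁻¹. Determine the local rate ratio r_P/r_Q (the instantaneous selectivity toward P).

0.132

S_{P/Q} = r_P/r_Q = (k₁·C_A^2)/(k₂·C_A^0.5) = (k₁/k₂)·C_A^1.5.
= (0.0783×4.870^2) / (6.36×4.870^0.5) = 1.857/14.04 = 0.132.
Since the desired path is higher order in A, keeping C_A high (PFR or concentrated feed) favours P.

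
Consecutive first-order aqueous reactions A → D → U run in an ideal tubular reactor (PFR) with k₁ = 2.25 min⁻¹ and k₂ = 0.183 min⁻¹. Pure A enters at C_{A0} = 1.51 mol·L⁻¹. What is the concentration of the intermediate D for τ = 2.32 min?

1.07 mol·L⁻¹

Solving the coupled first-order balances gives C_D(τ) = [k₁/(k₂−k₁)]·C_{A0}·(e^(−k₁τ) − e^(−k₂τ)).
e^(−k₁τ) = e^(−2.25×2.32) = e^(−5.220) = 0.005407; e^(−k₂τ) = e^(−0.4246) = 0.6541.
C_D = 2.25×1.51/(0.183−2.25) × (0.005407−0.6541) = (-1.644)×(-0.6487) = 1.066 mol·L⁻¹.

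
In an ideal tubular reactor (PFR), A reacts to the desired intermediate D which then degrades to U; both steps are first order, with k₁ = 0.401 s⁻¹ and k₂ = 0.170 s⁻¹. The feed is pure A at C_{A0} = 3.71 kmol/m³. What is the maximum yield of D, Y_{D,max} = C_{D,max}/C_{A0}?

0.532

For a first-order series the maximum intermediate yield is C_{D,max}/C_{A0} = (k₁/k₂)^[k₂/(k₂−k₁)].
= (0.401/0.170)^(0.170/(0.170−0.401)) = (2.359)^(-0.7359) = 0.5318.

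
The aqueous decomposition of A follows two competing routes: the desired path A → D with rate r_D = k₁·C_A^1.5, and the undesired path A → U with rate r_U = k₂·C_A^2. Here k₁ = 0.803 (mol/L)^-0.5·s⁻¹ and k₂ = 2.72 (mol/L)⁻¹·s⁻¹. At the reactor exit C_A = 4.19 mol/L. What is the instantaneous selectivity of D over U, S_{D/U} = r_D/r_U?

0.144

S_{D/U} = r_D/r_U = (k₁·C_A^1.5)/(k₂·C_A^2) = (k₁/k₂)·C_A^-0.5.
= (0.803×4.190^1.5) / (2.72×4.190^2) = 6.887/47.75 = 0.144.
The undesired path is higher order in A, so low C_A (CSTR or dilute feed) favours D.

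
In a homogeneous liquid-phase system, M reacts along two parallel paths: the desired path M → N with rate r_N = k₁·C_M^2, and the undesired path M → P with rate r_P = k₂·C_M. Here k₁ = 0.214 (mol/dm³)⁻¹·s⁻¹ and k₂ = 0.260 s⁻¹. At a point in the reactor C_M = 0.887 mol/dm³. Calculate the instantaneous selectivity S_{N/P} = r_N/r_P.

S_{N/P} = r_N/r_P = (k₁·C_M^2)/(k₂·C_M) = (k₁/k₂)·C_M.
= (0.214×0.8870^2) / (0.260×0.8870) = 0.1684/0.2306 = 0.730.
Since the desired path is higher order in M, keeping C_M high (PFR or concentrated feed) favours N.

0.730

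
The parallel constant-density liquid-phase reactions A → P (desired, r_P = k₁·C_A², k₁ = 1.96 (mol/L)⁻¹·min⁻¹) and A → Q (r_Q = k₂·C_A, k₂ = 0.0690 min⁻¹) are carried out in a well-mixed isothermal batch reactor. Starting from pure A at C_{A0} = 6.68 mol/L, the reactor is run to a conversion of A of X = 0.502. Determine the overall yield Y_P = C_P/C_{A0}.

C_A = C_{A0}(1−X) = 3.327 mol/L.
Along a PFR/batch, dC_Q/dC_A = −r_Q/(r_P+r_Q) = −k₂/(k₂+k₁·C_A).
Integrating from C_{A0} to C_A: C_Q = (0.0690/1.96)·ln[(0.0690+1.96·6.68)/(0.0690+1.96·3.33)] = 0.03520·ln(13.16/6.589) = 0.02436 mol/L.
Then C_P = (C_{A0}−C_A) − C_Q = 3.353 − 0.02436 = 3.329 mol/L.
Y_P = C_P/C_{A0} = 3.329/6.68 = 0.498.

0.498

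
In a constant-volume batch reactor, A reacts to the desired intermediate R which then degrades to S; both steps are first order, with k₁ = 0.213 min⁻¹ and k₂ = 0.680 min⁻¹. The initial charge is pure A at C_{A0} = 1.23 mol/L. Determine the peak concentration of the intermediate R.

For a first-order series the maximum intermediate yield is C_{R,max}/C_{A0} = (k₁/k₂)^[k₂/(k₂−k₁)].
= (0.213/0.680)^(0.680/(0.680−0.213)) = (0.3132)^(1.456) = 0.1845.
C_{R,max} = 0.1845×1.23 = 0.227 mol/L.

0.227 mol/L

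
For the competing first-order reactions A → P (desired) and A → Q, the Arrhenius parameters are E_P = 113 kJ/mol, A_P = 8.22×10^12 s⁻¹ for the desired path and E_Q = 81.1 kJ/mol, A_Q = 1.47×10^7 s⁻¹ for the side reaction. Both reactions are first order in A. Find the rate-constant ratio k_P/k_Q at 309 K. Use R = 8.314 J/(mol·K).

2.26

k_P/k_Q = (A_P/A_Q)·exp[−(E_P−E_Q)/(RT)] = (A_P/A_Q)·exp[(E_Q−E_P)/(RT)].
(E_Q−E_P)/(RT) = (81.1−113)×10³/(8.314×309) = -31900/2569 = -12.42.
k_P/k_Q = (8.22×10^12/1.47×10^7)·exp(-12.42) = 5.592×10^5 × 4.049×10^-6 = 2.26.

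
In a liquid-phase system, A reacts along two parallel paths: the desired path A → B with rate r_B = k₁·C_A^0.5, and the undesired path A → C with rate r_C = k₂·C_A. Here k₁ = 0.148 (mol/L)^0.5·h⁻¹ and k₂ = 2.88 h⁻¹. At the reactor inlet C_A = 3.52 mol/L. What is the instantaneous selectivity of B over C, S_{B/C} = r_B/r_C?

0.0274

S_{B/C} = r_B/r_C = (k₁·C_A^0.5)/(k₂·C_A) = (k₁/k₂)·C_A^-0.5.
= (0.148×3.520^0.5) / (2.88×3.520) = 0.2777/10.14 = 0.0274.
The undesired path is higher order in A, so low C_A (CSTR or dilute feed) favours B.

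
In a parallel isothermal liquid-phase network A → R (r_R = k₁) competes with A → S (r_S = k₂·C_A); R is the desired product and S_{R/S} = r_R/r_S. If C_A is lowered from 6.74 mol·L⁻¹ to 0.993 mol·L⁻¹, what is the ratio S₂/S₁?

S_{R/S} = (k₁/k₂)·C_A⁻¹, so S₂/S₁ = (C_{A,2}/C_{A,1})⁻¹.
= 6.74/0.993 = 6.79.
Selectivity toward R rises as C_A falls — low-concentration operation is favoured.

6.79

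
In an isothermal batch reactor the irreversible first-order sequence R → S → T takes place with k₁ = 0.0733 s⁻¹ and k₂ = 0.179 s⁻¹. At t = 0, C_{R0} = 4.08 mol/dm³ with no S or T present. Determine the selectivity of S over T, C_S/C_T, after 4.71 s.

1.94

Solving the coupled first-order balances gives C_S(t) = [k₁/(k₂−k₁)]·C_{R0}·(e^(−k₁t) − e^(−k₂t)).
e^(−k₁t) = e^(−0.0733×4.71) = e^(−0.3452) = 0.7080; e^(−k₂t) = e^(−0.8431) = 0.4304.
C_S = 0.0733×4.08/(0.179−0.0733) × (0.7080−0.4304) = 2.829×0.2777 = 0.7856 mol/dm³.
C_R = C_{R0}e^(−k₁t) = 2.889 mol/dm³, so C_T = C_{R0}−C_R−C_S = 0.4055 mol/dm³; C_S/C_T = 1.94.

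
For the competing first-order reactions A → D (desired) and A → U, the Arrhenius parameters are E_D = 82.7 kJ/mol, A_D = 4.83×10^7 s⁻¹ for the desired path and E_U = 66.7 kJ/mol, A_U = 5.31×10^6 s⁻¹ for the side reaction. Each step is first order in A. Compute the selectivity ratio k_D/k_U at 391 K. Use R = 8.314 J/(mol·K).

0.0663

With equal orders, S_{D/U} = k_D/k_U = (A_D/A_U)·exp[(E_U−E_D)/(RT)].
(E_U−E_D)/(RT) = (66.7−82.7)×10³/(8.314×391) = -16000/3251 = -4.922.
k_D/k_U = (4.83×10^7/5.31×10^6)·exp(-4.922) = 9.096 × 0.007285 = 0.0663.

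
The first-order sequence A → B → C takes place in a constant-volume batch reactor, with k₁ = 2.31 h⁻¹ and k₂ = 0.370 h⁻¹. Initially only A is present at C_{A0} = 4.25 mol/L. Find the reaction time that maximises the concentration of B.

0.944 h

Setting dC_B/dt = 0 gives t_opt = ln(k₂/k₁)/(k₂−k₁).
= ln(0.370/2.31)/(0.370−2.31) = ln(0.1602)/-1.940 = -1.831/-1.940 = 0.944 h.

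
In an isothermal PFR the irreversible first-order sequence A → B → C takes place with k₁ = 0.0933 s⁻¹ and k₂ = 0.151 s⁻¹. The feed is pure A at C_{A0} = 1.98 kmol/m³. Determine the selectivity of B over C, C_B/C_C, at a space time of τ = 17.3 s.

0.340

For first-order series with pure A initially, C_B(τ) = k₁C_{A0}/(k₂−k₁)·(e^(−k₁τ) − e^(−k₂τ)).
e^(−k₁τ) = e^(−0.0933×17.3) = e^(−1.614) = 0.1991; e^(−k₂τ) = e^(−2.612) = 0.07337.
C_B = 0.0933×1.98/(0.151−0.0933) × (0.1991−0.07337) = 3.202×0.1257 = 0.4025 kmol/m³.
C_A = C_{A0}e^(−k₁τ) = 0.3942 kmol/m³, so C_C = C_{A0}−C_A−C_B = 1.183 kmol/m³; C_B/C_C = 0.340.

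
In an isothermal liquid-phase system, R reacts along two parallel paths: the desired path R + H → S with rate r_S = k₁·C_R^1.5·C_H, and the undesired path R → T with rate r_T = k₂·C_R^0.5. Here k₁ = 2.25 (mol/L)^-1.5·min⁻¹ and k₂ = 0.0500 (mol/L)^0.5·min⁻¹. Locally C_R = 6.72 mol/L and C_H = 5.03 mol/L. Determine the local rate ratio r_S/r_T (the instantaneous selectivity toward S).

1521

S_{S/T} = r_S/r_T = (k₁·C_R^1.5·C_H)/(k₂·C_R^0.5) = (k₁/k₂)·C_R·C_H.
= (2.25×6.720^1.5×5.030) / (0.0500×6.720^0.5) = 197.2/0.1296 = 1521.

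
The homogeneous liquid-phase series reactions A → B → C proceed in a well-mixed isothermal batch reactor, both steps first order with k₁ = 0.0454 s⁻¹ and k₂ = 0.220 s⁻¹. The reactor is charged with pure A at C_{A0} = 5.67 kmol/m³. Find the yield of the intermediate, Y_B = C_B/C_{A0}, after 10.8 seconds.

The intermediate concentration in a first-order A→B→C sequence is C_B = k₁C_{A0}(e^(−k₁t) − e^(−k₂t))/(k₂−k₁).
e^(−k₁t) = e^(−0.0454×10.8) = e^(−0.4903) = 0.6124; e^(−k₂t) = e^(−2.376) = 0.09292.
C_B = 0.0454×5.67/(0.220−0.0454) × (0.6124−0.09292) = 1.474×0.5195 = 0.7659 kmol/m³.
Y_B = C_B/C_{A0} = 0.7659/5.67 = 0.135.

0.135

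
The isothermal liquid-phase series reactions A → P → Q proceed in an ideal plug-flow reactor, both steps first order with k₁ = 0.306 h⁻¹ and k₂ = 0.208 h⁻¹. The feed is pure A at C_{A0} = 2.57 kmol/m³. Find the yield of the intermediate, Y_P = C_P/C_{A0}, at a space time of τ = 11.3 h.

0.199

The intermediate concentration in a first-order A→B→C sequence is C_P = k₁C_{A0}(e^(−k₁τ) − e^(−k₂τ))/(k₂−k₁).
e^(−k₁τ) = e^(−0.306×11.3) = e^(−3.458) = 0.03150; e^(−k₂τ) = e^(−2.350) = 0.09533.
C_P = 0.306×2.57/(0.208−0.306) × (0.03150−0.09533) = (-8.025)×(-0.06383) = 0.5122 kmol/m³.
Y_P = C_P/C_{A0} = 0.5122/2.57 = 0.199.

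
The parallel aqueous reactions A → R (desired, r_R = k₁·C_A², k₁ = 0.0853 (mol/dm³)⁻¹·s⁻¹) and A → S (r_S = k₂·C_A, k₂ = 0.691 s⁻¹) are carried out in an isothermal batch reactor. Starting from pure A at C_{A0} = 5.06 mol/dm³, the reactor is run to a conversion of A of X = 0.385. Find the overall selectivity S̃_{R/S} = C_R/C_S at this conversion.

C_A = C_{A0}(1−X) = 3.112 mol/dm³.
Along a PFR/batch, dC_S/dC_A = −r_S/(r_R+r_S) = −k₂/(k₂+k₁·C_A).
Integrating from C_{A0} to C_A: C_S = (0.691/0.0853)·ln[(0.691+0.0853·5.06)/(0.691+0.0853·3.11)] = 8.101·ln(1.123/0.9564) = 1.298 mol/dm³.
Then C_R = (C_{A0}−C_A) − C_S = 1.948 − 1.298 = 0.6504 mol/dm³.
S̃_{R/S} = C_R/C_S = 0.6504/1.298 = 0.501.

0.501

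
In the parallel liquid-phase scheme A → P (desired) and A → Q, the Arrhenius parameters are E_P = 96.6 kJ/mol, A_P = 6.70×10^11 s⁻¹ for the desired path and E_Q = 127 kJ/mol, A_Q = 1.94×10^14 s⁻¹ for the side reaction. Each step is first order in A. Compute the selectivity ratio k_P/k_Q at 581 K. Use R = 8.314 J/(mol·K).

k_P/k_Q = (A_P/A_Q)·exp[−(E_P−E_Q)/(RT)] = (A_P/A_Q)·exp[(E_Q−E_P)/(RT)].
(E_Q−E_P)/(RT) = (127−96.6)×10³/(8.314×581) = 30400/4830 = 6.293.
k_P/k_Q = (6.70×10^11/1.94×10^14)·exp(6.293) = 0.003454 × 541.0 = 1.87.
Since E_P < E_Q, lowering the temperature improves selectivity toward P.

1.87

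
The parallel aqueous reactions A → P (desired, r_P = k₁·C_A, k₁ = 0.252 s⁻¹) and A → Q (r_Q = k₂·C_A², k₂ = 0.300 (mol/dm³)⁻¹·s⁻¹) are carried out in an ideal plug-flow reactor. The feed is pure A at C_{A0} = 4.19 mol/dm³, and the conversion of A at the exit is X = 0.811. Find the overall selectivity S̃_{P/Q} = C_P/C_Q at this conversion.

C_A = C_{A0}(1−X) = 0.7919 mol/dm³.
Along a PFR/batch, dC_P/dC_A = −r_P/(r_P+r_Q) = −k₁/(k₁+k₂·C_A).
Integrating from C_{A0} to C_A: C_P = (0.252/0.300)·ln[(0.252+0.300·4.19)/(0.252+0.300·0.792)] = 0.8400·ln(1.509/0.4896) = 0.9456 mol/dm³.
C_Q = (C_{A0}−C_A)−C_P = 2.453 mol/dm³; S̃_{P/Q} = 0.9456/2.453 = 0.386.

0.386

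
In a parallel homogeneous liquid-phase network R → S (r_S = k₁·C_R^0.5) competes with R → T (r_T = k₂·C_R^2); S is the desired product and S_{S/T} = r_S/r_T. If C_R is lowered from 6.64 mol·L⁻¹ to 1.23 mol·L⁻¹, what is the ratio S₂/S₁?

12.5

S_{S/T} = (k₁/k₂)·C_R^-1.5, so S₂/S₁ = (C_{R,2}/C_{R,1})^-1.5.
= (1.23/6.64)^(-1.5) = (0.1852)^(-1.5) = 12.5.
Selectivity toward S rises as C_R falls — low-concentration operation is favoured.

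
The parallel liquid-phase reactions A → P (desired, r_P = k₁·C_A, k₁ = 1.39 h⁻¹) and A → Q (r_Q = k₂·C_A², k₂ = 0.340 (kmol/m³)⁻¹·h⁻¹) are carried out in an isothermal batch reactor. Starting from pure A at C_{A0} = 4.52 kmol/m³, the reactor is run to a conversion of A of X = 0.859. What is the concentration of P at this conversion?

2.45 kmol/m³

C_A = C_{A0}(1−X) = 0.6373 kmol/m³.
Along a PFR/batch, dC_P/dC_A = −r_P/(r_P+r_Q) = −k₁/(k₁+k₂·C_A).
Integrating from C_{A0} to C_A: C_P = (1.39/0.340)·ln[(1.39+0.340·4.52)/(1.39+0.340·0.637)] = 4.088·ln(2.927/1.607) = 2.452 kmol/m³.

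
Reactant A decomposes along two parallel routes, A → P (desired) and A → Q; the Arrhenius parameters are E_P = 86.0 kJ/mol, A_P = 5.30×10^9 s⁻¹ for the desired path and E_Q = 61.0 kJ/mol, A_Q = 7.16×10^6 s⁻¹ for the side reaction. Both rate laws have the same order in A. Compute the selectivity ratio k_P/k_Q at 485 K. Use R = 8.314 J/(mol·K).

1.50

With equal orders, S_{P/Q} = k_P/k_Q = (A_P/A_Q)·exp[(E_Q−E_P)/(RT)].
(E_Q−E_P)/(RT) = (61.0−86.0)×10³/(8.314×485) = -25000/4032 = -6.200.
k_P/k_Q = (5.30×10^9/7.16×10^6)·exp(-6.200) = 740.2 × 0.002030 = 1.50.
Since E_P > E_Q, raising the temperature improves selectivity toward P.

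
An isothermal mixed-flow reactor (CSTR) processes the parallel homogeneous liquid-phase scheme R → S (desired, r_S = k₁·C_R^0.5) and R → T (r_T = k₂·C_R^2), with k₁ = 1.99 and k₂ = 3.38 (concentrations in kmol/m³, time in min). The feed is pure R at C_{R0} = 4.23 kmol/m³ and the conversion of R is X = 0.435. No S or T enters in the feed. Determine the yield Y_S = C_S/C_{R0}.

0.0598

Exit C_R = C_{R0}(1−X) = 4.23×0.565 = 2.390 kmol/m³.
Rates in a CSTR are evaluated at the outlet concentration: r_S = 1.99×2.390^0.5 = 3.076, r_T = 3.38×2.390^2 = 19.31.
Fraction of consumed R going to S: r_S/(r_S+r_T) = 0.1374.
C_S = 0.1374·C_{R0}·X = 0.1374×4.23×0.435 = 0.253 kmol/m³; Y_S = C_S/C_{R0} = 0.0598.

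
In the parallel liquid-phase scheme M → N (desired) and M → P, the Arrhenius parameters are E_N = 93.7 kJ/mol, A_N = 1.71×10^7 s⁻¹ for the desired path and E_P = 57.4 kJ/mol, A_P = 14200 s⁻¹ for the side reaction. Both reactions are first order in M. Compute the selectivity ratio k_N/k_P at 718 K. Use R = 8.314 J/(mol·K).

With equal orders, S_{N/P} = k_N/k_P = (A_N/A_P)·exp[(E_P−E_N)/(RT)].
(E_P−E_N)/(RT) = (57.4−93.7)×10³/(8.314×718) = -36300/5969 = -6.081.
k_N/k_P = (1.71×10^7/14200)·exp(-6.081) = 1204 × 0.002286 = 2.75.

2.75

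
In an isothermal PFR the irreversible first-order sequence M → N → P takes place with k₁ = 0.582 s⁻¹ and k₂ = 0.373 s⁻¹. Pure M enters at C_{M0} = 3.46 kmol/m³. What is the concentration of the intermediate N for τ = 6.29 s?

The intermediate concentration in a first-order A→B→C sequence is C_N = k₁C_{M0}(e^(−k₁τ) − e^(−k₂τ))/(k₂−k₁).
e^(−k₁τ) = e^(−0.582×6.29) = e^(−3.661) = 0.02571; e^(−k₂τ) = e^(−2.346) = 0.09574.
C_N = 0.582×3.46/(0.373−0.582) × (0.02571−0.09574) = (-9.635)×(-0.07002) = 0.6747 kmol/m³.

0.675 kmol/m³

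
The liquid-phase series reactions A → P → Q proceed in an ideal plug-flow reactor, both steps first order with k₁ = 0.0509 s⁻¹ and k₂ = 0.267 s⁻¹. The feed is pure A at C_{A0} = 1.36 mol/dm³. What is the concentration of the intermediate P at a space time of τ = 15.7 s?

0.139 mol/dm³

The intermediate concentration in a first-order A→B→C sequence is C_P = k₁C_{A0}(e^(−k₁τ) − e^(−k₂τ))/(k₂−k₁).
e^(−k₁τ) = e^(−0.0509×15.7) = e^(−0.7991) = 0.4497; e^(−k₂τ) = e^(−4.192) = 0.01512.
C_P = 0.0509×1.36/(0.267−0.0509) × (0.4497−0.01512) = 0.3203×0.4346 = 0.1392 mol/dm³.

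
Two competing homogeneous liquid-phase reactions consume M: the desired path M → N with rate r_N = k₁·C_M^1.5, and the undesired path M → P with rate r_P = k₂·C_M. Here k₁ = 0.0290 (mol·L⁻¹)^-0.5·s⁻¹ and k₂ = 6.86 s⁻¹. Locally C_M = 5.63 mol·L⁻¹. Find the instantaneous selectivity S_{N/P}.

0.0100

S_{N/P} = r_N/r_P = (k₁·C_M^1.5)/(k₂·C_M) = (k₁/k₂)·C_M^0.5.
= (0.0290×5.630^1.5) / (6.86×5.630) = 0.3874/38.62 = 0.0100.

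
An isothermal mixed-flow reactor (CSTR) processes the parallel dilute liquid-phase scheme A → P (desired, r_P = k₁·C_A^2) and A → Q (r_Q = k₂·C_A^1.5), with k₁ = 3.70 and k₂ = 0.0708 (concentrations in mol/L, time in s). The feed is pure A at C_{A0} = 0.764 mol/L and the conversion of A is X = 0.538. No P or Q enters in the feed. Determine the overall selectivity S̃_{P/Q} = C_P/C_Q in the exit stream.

31.0

Exit C_A = C_{A0}(1−X) = 0.764×0.462 = 0.3530 mol/L.
A CSTR operates uniformly at the exit composition, giving r_P = 0.4610 and r_Q = 0.01485 (each k·C_A^n at C_A = 0.3530).
Overall selectivity = C_P/C_Q = r_Pτ/(r_Qτ) = r_P/r_Q = 31.0.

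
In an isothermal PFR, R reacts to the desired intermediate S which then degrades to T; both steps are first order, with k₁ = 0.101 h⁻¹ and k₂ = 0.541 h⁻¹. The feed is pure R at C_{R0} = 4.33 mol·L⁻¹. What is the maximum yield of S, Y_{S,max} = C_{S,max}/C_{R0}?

0.127

For a first-order series the maximum intermediate yield is C_{S,max}/C_{R0} = (k₁/k₂)^[k₂/(k₂−k₁)].
= (0.101/0.541)^(0.541/(0.541−0.101)) = (0.1867)^(1.230) = 0.1270.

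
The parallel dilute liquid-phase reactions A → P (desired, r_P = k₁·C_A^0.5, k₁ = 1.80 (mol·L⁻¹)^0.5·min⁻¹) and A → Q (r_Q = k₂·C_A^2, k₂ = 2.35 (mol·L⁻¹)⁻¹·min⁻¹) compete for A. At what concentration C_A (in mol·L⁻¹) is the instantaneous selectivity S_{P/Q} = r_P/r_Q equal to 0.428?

1.47 mol·L⁻¹

S_{P/Q} = (k₁/k₂)·C_A^-1.5 ⇒ C_A = (S·k₂/k₁)^(1/(-1.5)).
= (0.428×2.35/1.80)^(-0.6667) = (0.5588)^(-0.6667) = 1.47 mol·L⁻¹.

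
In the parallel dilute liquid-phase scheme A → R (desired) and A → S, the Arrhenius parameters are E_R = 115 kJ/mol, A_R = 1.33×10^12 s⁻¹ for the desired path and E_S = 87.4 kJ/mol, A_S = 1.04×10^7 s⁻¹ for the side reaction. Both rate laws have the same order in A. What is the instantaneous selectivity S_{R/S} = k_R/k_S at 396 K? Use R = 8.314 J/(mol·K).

With equal orders, S_{R/S} = k_R/k_S = (A_R/A_S)·exp[(E_S−E_R)/(RT)].
(E_S−E_R)/(RT) = (87.4−115)×10³/(8.314×396) = -27600/3292 = -8.383.
k_R/k_S = (1.33×10^12/1.04×10^7)·exp(-8.383) = 1.279×10^5 × 2.287×10^-4 = 29.2.
Since E_R > E_S, raising the temperature improves selectivity toward R.

29.2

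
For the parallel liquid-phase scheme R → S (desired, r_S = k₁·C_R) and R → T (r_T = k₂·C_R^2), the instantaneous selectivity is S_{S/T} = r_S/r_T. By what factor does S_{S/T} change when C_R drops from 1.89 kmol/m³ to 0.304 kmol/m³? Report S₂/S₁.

S_{S/T} = (k₁/k₂)·C_R⁻¹, so S₂/S₁ = (C_{R,2}/C_{R,1})⁻¹.
= 1.89/0.304 = 6.22.
Selectivity toward S rises as C_R falls — low-concentration operation is favoured.

6.22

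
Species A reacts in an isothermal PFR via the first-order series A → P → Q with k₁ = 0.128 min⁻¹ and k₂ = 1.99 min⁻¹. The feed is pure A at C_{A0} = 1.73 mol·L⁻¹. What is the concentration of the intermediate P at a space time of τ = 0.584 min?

The intermediate concentration in a first-order A→B→C sequence is C_P = k₁C_{A0}(e^(−k₁τ) − e^(−k₂τ))/(k₂−k₁).
e^(−k₁τ) = e^(−0.128×0.584) = e^(−0.07475) = 0.9280; e^(−k₂τ) = e^(−1.162) = 0.3128.
C_P = 0.128×1.73/(1.99−0.128) × (0.9280−0.3128) = 0.1189×0.6152 = 0.07316 mol·L⁻¹.

0.0732 mol·L⁻¹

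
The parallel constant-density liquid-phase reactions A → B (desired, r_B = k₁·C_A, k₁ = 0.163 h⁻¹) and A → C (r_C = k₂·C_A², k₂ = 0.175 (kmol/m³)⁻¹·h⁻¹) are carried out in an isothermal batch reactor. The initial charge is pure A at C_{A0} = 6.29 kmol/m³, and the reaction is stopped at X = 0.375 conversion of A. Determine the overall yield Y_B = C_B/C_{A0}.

0.0586

C_A = C_{A0}(1−X) = 3.931 kmol/m³.
Along a PFR/batch, dC_B/dC_A = −r_B/(r_B+r_C) = −k₁/(k₁+k₂·C_A).
Integrating from C_{A0} to C_A: C_B = (0.163/0.175)·ln[(0.163+0.175·6.29)/(0.163+0.175·3.93)] = 0.9314·ln(1.264/0.8510) = 0.3683 kmol/m³.
Y_B = C_B/C_{A0} = 0.3683/6.29 = 0.0586.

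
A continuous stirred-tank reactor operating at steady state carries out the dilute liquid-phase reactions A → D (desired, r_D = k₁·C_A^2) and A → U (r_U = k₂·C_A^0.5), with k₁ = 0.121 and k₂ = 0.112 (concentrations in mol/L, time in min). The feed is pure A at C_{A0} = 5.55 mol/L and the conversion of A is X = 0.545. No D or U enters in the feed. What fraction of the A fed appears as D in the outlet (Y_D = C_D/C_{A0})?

Exit C_A = C_{A0}(1−X) = 5.55×0.455 = 2.525 mol/L.
In a CSTR the entire volume is at exit conditions, so r_D = 0.121×2.525^2 = 0.7716 and r_U = 0.112×2.525^0.5 = 0.1780.
Fraction of consumed A going to D: r_D/(r_D+r_U) = 0.8126.
C_D = 0.8126·C_{A0}·X = 0.8126×5.55×0.545 = 2.46 mol/L; Y_D = C_D/C_{A0} = 0.443.

0.443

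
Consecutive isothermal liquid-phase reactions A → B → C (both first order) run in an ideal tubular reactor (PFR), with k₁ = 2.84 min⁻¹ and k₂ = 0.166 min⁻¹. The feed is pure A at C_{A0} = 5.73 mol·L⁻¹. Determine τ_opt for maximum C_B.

1.06 min

Setting dC_B/dτ = 0 gives τ_opt = ln(k₂/k₁)/(k₂−k₁).
= ln(0.166/2.84)/(0.166−2.84) = ln(0.05845)/-2.674 = -2.840/-2.674 = 1.06 min.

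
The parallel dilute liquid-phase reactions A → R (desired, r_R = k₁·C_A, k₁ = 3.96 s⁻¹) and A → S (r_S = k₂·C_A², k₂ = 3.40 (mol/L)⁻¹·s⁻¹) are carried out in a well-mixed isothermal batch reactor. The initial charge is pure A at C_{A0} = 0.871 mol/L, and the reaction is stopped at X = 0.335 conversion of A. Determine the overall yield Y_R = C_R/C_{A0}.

C_A = C_{A0}(1−X) = 0.5792 mol/L.
Along a PFR/batch, dC_R/dC_A = −r_R/(r_R+r_S) = −k₁/(k₁+k₂·C_A).
Integrating from C_{A0} to C_A: C_R = (3.96/3.40)·ln[(3.96+3.40·0.871)/(3.96+3.40·0.579)] = 1.165·ln(6.921/5.929) = 0.1802 mol/L.
Y_R = C_R/C_{A0} = 0.1802/0.871 = 0.207.

0.207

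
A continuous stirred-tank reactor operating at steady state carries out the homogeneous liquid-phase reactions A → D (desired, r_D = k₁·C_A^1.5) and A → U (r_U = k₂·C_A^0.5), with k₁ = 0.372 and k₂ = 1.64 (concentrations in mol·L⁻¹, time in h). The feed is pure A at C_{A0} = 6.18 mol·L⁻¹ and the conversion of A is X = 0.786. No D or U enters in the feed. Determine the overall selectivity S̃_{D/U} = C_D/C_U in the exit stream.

Exit C_A = C_{A0}(1−X) = 6.18×0.214 = 1.323 mol·L⁻¹.
In a CSTR the entire volume is at exit conditions, so r_D = 0.372×1.323^1.5 = 0.5658 and r_U = 1.64×1.323^0.5 = 1.886.
Overall selectivity = C_D/C_U = r_Dτ/(r_Uτ) = r_D/r_U = 0.300.

0.300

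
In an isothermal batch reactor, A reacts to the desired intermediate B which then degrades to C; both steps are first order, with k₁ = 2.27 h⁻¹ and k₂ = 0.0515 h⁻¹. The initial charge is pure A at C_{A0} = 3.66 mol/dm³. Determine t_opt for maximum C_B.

Setting dC_B/dt = 0 gives t_opt = ln(k₂/k₁)/(k₂−k₁).
= ln(0.0515/2.27)/(0.0515−2.27) = ln(0.02269)/-2.219 = -3.786/-2.219 = 1.71 h.

1.71 h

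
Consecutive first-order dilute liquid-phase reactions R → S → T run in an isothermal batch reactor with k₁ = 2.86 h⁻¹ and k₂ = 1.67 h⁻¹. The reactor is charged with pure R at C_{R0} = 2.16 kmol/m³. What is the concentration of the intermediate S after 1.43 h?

0.390 kmol/m³

The intermediate concentration in a first-order A→B→C sequence is C_S = k₁C_{R0}(e^(−k₁t) − e^(−k₂t))/(k₂−k₁).
e^(−k₁t) = e^(−2.86×1.43) = e^(−4.090) = 0.01674; e^(−k₂t) = e^(−2.388) = 0.09180.
C_S = 2.86×2.16/(1.67−2.86) × (0.01674−0.09180) = (-5.191)×(-0.07506) = 0.3897 kmol/m³.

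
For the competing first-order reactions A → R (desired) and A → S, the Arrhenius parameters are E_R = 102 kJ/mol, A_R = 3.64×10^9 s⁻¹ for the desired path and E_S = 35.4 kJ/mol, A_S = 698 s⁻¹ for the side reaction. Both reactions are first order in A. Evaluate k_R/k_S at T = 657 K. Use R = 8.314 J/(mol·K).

26.4

Since both paths have the same order in A, the concentration cancels and S_{R/S} = k_R/k_S = (A_R/A_S)·exp[(E_S−E_R)/(RT)].
(E_S−E_R)/(RT) = (35.4−102)×10³/(8.314×657) = -66600/5462 = -12.19.
k_R/k_S = (3.64×10^9/698)·exp(-12.19) = 5.215×10^6 × 5.067×10^-6 = 26.4.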